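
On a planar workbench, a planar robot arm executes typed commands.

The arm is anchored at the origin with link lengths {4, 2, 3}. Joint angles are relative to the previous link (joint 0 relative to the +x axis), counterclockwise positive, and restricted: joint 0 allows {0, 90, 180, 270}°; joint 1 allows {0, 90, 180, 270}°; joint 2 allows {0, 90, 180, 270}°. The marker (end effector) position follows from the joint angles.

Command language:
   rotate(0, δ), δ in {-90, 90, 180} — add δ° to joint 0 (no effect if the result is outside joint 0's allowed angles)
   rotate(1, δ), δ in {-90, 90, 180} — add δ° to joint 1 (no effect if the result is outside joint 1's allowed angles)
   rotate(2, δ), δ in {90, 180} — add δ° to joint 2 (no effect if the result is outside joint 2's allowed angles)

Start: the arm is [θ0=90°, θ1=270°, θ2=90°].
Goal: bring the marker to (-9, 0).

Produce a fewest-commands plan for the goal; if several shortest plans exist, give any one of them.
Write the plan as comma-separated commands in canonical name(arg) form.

rotate(1, 90), rotate(2, 90), rotate(0, 90), rotate(2, 180)

initial: [θ0=90°, θ1=270°, θ2=90°]
t=1 rotate(1, 90) ⇒ [θ0=90°, θ1=0°, θ2=90°]
t=2 rotate(2, 90) ⇒ [θ0=90°, θ1=0°, θ2=180°]
t=3 rotate(0, 90) ⇒ [θ0=180°, θ1=0°, θ2=180°]
t=4 rotate(2, 180) ⇒ [θ0=180°, θ1=0°, θ2=0°]
nothing shorter than 4 reaches the goal.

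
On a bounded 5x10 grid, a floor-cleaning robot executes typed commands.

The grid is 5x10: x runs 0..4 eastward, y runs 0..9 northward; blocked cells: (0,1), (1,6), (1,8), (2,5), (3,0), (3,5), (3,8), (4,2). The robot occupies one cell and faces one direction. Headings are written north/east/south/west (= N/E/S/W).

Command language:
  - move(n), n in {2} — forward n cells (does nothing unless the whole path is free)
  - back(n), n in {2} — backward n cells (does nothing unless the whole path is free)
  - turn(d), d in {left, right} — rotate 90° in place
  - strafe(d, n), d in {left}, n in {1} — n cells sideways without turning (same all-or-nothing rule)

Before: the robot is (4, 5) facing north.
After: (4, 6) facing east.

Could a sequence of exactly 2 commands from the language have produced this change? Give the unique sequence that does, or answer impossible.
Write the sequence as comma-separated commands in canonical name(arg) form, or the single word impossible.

key: order matters: swapping turn(right) and strafe(left, 1) lands elsewhere
begin: (4, 5) facing north
step 1 (turn(right)): (4, 5) facing east
step 2 (strafe(left, 1)): (4, 6) facing east
no rival 2-sequence matches.

turn(right), strafe(left, 1)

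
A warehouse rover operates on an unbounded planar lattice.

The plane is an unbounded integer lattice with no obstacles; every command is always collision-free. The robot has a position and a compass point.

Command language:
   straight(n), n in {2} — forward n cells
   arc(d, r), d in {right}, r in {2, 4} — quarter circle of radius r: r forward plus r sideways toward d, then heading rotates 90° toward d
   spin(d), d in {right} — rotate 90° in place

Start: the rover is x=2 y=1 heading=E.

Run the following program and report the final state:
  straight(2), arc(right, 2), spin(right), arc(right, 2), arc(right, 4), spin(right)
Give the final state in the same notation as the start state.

begin: x=2 y=1 heading=E
[1] after straight(2): x=4 y=1 heading=E
[2] after arc(right, 2): x=6 y=-1 heading=S
[3] after spin(right): x=6 y=-1 heading=W
[4] after arc(right, 2): x=4 y=1 heading=N
[5] after arc(right, 4): x=8 y=5 heading=E
[6] after spin(right): x=8 y=5 heading=S

x=8 y=5 heading=S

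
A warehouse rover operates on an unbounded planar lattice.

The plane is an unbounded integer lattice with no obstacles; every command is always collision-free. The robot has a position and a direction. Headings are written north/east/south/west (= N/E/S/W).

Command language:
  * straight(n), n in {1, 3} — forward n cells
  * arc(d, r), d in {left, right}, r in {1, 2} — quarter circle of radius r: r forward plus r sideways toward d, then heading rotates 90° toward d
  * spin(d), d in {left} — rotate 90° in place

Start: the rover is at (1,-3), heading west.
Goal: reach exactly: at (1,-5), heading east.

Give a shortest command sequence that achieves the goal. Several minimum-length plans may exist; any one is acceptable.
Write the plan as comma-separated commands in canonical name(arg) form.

arc(left, 1), arc(left, 1)

t0: at (1,-3), heading west
step 1 (arc(left, 1)): at (0,-4), heading south
step 2 (arc(left, 1)): at (1,-5), heading east
shorter routes all fall short; 2 is best.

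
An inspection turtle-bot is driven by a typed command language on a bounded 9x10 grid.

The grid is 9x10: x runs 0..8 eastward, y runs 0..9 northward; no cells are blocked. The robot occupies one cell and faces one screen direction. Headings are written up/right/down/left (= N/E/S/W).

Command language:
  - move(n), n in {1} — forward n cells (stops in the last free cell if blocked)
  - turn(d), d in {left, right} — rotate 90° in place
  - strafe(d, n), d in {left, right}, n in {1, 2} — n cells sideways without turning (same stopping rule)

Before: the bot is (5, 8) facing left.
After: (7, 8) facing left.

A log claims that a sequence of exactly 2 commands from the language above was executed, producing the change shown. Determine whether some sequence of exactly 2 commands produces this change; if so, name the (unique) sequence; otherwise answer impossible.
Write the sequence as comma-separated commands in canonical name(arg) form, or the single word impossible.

impossible

every 2-command combo misses the target.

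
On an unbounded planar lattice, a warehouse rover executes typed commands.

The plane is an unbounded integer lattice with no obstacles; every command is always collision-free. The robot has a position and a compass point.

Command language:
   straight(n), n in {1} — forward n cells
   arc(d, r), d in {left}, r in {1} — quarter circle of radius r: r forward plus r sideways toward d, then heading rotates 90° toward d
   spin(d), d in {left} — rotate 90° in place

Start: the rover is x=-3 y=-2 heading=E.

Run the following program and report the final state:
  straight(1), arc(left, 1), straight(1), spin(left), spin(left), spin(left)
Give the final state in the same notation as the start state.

start: x=-3 y=-2 heading=E
[1] after straight(1): x=-2 y=-2 heading=E
[2] after arc(left, 1): x=-1 y=-1 heading=N
[3] after straight(1): x=-1 y=0 heading=N
[4] after spin(left): x=-1 y=0 heading=W
[5] after spin(left): x=-1 y=0 heading=S
[6] after spin(left): x=-1 y=0 heading=E

x=-1 y=0 heading=E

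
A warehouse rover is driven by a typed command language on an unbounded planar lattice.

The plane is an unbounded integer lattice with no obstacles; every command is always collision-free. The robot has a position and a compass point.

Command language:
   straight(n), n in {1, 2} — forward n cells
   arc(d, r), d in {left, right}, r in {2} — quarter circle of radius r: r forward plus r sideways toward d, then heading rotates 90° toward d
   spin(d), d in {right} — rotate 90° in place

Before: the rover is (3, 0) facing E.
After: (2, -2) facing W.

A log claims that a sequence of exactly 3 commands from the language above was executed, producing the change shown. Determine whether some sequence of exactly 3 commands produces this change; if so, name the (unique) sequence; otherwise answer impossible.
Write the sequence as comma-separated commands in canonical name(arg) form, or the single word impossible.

straight(1), spin(right), arc(right, 2)

key: cell and facing (now W) both changed — the 3 commands mix motion and turning
initial: (3, 0) facing E
[1] after straight(1): (4, 0) facing E
[2] after spin(right): (4, 0) facing S
[3] after arc(right, 2): (2, -2) facing W
uniquely the one of 125 3-step routes that fits.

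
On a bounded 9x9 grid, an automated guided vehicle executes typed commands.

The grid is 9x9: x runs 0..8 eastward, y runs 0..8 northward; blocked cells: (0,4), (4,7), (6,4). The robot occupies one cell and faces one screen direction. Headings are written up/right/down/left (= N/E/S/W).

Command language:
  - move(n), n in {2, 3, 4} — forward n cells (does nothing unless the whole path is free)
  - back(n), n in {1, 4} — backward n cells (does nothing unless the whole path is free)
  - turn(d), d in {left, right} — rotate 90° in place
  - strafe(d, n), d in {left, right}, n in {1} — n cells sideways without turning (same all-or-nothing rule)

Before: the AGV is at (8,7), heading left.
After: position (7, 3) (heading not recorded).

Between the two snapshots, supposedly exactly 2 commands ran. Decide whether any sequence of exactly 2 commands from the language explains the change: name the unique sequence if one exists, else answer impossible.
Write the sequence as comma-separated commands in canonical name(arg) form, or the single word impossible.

impossible

all 81 sequences checked — none match.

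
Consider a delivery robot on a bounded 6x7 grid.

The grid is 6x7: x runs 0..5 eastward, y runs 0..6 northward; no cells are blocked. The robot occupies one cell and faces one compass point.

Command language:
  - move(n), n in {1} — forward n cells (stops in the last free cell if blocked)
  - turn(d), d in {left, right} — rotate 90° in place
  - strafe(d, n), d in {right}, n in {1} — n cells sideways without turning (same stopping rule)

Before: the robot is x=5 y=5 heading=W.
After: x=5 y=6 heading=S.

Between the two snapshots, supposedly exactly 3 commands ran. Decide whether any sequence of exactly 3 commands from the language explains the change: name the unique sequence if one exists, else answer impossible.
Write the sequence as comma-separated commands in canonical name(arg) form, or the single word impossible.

key: order matters: swapping strafe(right, 1) and turn(left) lands elsewhere
initial: x=5 y=5 heading=W
[1] after strafe(right, 1): x=5 y=6 heading=W
[2] after strafe(right, 1): x=5 y=6 heading=W
[3] after turn(left): x=5 y=6 heading=S
uniquely the one of 64 3-step routes that fits.

strafe(right, 1), strafe(right, 1), turn(left)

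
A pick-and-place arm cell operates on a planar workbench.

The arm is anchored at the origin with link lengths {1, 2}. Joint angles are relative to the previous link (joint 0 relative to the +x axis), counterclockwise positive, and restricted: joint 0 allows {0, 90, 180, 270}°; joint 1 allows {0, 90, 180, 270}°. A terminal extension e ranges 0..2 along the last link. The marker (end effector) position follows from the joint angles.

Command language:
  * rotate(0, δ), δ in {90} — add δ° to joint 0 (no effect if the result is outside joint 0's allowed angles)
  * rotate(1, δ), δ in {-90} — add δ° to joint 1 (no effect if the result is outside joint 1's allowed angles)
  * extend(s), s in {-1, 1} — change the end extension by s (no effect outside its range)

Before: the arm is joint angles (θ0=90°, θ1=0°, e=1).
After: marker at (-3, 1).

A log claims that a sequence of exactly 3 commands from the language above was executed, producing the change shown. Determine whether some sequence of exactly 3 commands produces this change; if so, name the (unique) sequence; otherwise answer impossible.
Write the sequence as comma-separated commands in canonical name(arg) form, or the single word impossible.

rotate(1, -90), rotate(1, -90), rotate(1, -90)

initial: joint angles (θ0=90°, θ1=0°, e=1)
[1] after rotate(1, -90): joint angles (θ0=90°, θ1=270°, e=1)
[2] after rotate(1, -90): joint angles (θ0=90°, θ1=180°, e=1)
[3] after rotate(1, -90): joint angles (θ0=90°, θ1=90°, e=1)
uniquely the one of 64 3-step routes that fits.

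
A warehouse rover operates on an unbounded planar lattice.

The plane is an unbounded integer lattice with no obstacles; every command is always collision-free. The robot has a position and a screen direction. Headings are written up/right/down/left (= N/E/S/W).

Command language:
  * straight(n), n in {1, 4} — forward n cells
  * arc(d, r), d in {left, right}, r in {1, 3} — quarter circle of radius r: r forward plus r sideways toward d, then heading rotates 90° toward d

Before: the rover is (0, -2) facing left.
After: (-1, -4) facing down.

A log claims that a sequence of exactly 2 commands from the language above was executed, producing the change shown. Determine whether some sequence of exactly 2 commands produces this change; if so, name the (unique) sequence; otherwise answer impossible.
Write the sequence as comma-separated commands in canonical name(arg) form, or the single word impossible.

key: cell and facing (now S) both changed — the 2 commands mix motion and turning
from: (0, -2) facing left
t=1 arc(left, 1) ⇒ (-1, -3) facing down
t=2 straight(1) ⇒ (-1, -4) facing down
no rival 2-sequence matches.

arc(left, 1), straight(1)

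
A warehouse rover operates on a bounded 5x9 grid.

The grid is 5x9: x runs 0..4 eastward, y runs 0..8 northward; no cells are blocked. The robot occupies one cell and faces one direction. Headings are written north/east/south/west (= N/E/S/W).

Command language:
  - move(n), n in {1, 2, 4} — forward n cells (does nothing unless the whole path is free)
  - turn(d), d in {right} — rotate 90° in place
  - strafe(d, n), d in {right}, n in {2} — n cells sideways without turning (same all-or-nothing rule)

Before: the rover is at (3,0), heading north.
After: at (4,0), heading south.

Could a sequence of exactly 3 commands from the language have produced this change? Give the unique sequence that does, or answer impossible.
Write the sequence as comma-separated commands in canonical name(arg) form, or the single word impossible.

key: position moved to (4,0) AND the heading swung to S — translation plus rotation needed
from: at (3,0), heading north
step 1 (turn(right)): at (3,0), heading east
step 2 (move(1)): at (4,0), heading east
step 3 (turn(right)): at (4,0), heading south
all 125 alternatives checked — unique.

turn(right), move(1), turn(right)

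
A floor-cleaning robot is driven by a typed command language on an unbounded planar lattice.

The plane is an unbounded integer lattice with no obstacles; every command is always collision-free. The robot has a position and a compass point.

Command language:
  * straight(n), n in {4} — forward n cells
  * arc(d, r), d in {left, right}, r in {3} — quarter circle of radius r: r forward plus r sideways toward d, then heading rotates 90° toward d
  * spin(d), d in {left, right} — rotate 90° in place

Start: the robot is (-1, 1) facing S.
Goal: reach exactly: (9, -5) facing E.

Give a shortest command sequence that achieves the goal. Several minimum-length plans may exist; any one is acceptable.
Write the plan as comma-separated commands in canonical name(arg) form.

start: (-1, 1) facing S
t=1 arc(left, 3) ⇒ (2, -2) facing E
t=2 spin(right) ⇒ (2, -2) facing S
t=3 arc(left, 3) ⇒ (5, -5) facing E
t=4 straight(4) ⇒ (9, -5) facing E
shorter routes all fall short; 4 is best.

arc(left, 3), spin(right), arc(left, 3), straight(4)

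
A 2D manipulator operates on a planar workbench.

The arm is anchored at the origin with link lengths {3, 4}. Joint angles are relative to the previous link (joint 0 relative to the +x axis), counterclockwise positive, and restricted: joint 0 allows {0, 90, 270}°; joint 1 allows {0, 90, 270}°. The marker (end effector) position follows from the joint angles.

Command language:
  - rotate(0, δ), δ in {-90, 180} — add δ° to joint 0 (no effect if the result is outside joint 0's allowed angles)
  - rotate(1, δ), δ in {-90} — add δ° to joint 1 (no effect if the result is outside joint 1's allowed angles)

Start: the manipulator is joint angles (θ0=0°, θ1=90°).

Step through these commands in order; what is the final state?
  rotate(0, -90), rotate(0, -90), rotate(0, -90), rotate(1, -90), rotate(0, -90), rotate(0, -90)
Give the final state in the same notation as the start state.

start: joint angles (θ0=0°, θ1=90°)
1. rotate(0, -90) → joint angles (θ0=270°, θ1=90°)
2. rotate(0, -90) → joint angles (θ0=270°, θ1=90°)
3. rotate(0, -90) → joint angles (θ0=270°, θ1=90°)
4. rotate(1, -90) → joint angles (θ0=270°, θ1=0°)
5. rotate(0, -90) → joint angles (θ0=270°, θ1=0°)
6. rotate(0, -90) → joint angles (θ0=270°, θ1=0°)

joint angles (θ0=270°, θ1=0°)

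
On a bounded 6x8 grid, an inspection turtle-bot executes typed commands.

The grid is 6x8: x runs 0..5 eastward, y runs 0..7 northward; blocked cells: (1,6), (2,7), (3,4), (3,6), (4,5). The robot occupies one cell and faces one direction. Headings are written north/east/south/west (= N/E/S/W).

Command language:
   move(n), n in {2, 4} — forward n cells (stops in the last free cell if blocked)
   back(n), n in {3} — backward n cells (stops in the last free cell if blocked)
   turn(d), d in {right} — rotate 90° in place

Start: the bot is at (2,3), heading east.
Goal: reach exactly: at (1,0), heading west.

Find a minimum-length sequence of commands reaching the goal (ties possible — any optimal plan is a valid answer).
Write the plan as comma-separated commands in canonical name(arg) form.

t0: at (2,3), heading east
step 1 (turn(right)): at (2,3), heading south
step 2 (move(4)): at (2,0), heading south
step 3 (turn(right)): at (2,0), heading west
step 4 (back(3)): at (5,0), heading west
step 5 (move(4)): at (1,0), heading west
shorter routes all fall short; 5 is best.

turn(right), move(4), turn(right), back(3), move(4)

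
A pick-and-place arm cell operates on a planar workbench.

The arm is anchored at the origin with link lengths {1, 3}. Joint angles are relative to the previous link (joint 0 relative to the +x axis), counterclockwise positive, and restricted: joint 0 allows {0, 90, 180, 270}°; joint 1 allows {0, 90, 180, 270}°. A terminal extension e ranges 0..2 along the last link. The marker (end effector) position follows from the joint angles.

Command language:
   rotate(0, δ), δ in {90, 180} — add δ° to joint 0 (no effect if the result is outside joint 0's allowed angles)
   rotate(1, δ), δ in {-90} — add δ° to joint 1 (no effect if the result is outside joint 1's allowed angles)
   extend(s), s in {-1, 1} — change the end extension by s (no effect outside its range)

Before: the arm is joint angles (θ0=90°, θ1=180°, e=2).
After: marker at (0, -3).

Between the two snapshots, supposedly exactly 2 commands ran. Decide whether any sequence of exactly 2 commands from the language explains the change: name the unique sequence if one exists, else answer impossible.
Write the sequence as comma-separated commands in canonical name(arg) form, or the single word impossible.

extend(1), extend(-1)

key: order matters: swapping extend(1) and extend(-1) lands elsewhere
t0: joint angles (θ0=90°, θ1=180°, e=2)
[1] after extend(1): joint angles (θ0=90°, θ1=180°, e=2)
[2] after extend(-1): joint angles (θ0=90°, θ1=180°, e=1)
uniquely the one of 25 2-step routes that fits.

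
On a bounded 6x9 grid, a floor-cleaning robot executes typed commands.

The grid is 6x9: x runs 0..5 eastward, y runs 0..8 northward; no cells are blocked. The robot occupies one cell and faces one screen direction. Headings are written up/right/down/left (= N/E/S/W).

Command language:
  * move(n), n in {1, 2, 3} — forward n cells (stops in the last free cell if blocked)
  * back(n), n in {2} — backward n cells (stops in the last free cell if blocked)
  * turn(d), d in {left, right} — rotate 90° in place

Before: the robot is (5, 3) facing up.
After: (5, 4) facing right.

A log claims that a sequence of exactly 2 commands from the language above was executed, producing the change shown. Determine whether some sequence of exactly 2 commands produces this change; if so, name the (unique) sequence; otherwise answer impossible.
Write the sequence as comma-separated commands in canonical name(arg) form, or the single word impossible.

key: cell and facing (now E) both changed — the 2 commands mix motion and turning
begin: (5, 3) facing up
[1] after move(1): (5, 4) facing up
[2] after turn(right): (5, 4) facing right
uniquely the one of 36 2-step routes that fits.

move(1), turn(right)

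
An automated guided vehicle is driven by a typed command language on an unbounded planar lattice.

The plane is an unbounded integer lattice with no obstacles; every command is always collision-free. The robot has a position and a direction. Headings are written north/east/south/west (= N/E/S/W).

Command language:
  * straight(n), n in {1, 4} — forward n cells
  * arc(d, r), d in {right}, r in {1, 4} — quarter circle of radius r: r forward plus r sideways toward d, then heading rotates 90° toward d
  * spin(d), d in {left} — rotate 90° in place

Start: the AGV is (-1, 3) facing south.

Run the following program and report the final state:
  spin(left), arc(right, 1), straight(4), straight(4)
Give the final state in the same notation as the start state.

t0: (-1, 3) facing south
t=1 spin(left) ⇒ (-1, 3) facing east
t=2 arc(right, 1) ⇒ (0, 2) facing south
t=3 straight(4) ⇒ (0, -2) facing south
t=4 straight(4) ⇒ (0, -6) facing south

(0, -6) facing south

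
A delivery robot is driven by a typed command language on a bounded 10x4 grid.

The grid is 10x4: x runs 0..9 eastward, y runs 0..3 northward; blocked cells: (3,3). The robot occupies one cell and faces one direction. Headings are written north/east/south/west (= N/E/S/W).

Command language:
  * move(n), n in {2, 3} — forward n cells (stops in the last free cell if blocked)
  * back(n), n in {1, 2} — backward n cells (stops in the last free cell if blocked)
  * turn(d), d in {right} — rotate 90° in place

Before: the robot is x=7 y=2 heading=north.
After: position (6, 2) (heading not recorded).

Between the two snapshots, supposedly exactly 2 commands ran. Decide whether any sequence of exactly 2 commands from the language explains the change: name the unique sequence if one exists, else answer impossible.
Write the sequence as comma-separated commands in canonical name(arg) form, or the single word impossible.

turn(right), back(1)

key: running back(1) before turn(right) would end elsewhere — order is forced
start: x=7 y=2 heading=north
[1] after turn(right): x=7 y=2 heading=east
[2] after back(1): x=6 y=2 heading=east
no rival 2-sequence matches.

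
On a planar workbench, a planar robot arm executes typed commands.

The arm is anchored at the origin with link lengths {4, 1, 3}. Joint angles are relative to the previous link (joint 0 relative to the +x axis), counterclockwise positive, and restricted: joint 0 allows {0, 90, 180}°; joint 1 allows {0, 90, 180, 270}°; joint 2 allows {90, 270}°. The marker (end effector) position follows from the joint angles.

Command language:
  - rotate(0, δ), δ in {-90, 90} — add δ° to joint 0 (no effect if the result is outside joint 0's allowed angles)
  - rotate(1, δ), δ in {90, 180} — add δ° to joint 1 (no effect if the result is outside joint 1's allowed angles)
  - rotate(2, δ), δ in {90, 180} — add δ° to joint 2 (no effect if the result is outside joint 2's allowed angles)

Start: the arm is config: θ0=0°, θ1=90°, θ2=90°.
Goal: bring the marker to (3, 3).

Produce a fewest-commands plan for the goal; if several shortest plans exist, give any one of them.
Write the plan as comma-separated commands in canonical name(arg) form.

rotate(2, 180), rotate(1, 90)

t0: config: θ0=0°, θ1=90°, θ2=90°
step 1 (rotate(2, 180)): config: θ0=0°, θ1=90°, θ2=270°
step 2 (rotate(1, 90)): config: θ0=0°, θ1=180°, θ2=270°
minimal: 2 command(s), checked below 2.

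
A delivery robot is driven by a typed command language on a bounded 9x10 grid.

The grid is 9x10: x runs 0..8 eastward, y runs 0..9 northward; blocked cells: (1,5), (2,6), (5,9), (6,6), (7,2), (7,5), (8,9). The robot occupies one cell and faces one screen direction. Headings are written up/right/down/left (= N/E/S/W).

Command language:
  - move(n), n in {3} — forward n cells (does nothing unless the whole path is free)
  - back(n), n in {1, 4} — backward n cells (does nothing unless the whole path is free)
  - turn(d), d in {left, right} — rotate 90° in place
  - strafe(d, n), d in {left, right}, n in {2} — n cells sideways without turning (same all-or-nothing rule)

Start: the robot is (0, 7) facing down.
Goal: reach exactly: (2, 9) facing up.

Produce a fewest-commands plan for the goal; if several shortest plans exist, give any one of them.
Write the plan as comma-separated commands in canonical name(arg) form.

turn(left), strafe(left, 2), turn(left), strafe(right, 2)

t0: (0, 7) facing down
t=1 turn(left) ⇒ (0, 7) facing right
t=2 strafe(left, 2) ⇒ (0, 9) facing right
t=3 turn(left) ⇒ (0, 9) facing up
t=4 strafe(right, 2) ⇒ (2, 9) facing up
minimal: 4 command(s), checked below 4.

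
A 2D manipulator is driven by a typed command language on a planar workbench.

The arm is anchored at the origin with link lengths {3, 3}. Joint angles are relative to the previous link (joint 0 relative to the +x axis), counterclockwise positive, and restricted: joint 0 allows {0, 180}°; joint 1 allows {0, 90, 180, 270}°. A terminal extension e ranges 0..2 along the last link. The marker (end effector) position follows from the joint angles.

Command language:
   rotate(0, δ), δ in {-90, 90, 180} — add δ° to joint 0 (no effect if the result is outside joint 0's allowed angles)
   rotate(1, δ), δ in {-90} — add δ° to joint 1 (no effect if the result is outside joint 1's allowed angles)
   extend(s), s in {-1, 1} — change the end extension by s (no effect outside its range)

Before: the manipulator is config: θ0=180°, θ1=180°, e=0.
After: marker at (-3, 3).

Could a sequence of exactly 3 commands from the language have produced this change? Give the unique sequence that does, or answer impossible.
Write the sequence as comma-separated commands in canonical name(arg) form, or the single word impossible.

begin: config: θ0=180°, θ1=180°, e=0
t=1 rotate(1, -90) ⇒ config: θ0=180°, θ1=90°, e=0
t=2 rotate(1, -90) ⇒ config: θ0=180°, θ1=0°, e=0
t=3 rotate(1, -90) ⇒ config: θ0=180°, θ1=270°, e=0
no rival 3-sequence matches.

rotate(1, -90), rotate(1, -90), rotate(1, -90)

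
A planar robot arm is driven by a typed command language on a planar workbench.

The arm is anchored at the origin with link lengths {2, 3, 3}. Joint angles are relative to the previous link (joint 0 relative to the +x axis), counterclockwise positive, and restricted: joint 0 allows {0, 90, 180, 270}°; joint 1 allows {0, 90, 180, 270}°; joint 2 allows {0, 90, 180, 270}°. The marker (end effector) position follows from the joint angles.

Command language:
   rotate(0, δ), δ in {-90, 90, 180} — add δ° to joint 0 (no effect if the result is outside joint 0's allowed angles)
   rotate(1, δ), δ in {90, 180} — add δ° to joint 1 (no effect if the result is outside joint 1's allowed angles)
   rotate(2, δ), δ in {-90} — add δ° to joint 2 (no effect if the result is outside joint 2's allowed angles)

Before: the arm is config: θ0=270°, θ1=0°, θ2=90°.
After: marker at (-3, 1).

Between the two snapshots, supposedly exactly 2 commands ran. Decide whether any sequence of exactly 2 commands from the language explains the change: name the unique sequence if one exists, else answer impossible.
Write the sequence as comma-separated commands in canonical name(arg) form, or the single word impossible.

rotate(1, 90), rotate(1, 90)

start: config: θ0=270°, θ1=0°, θ2=90°
1. rotate(1, 90) → config: θ0=270°, θ1=90°, θ2=90°
2. rotate(1, 90) → config: θ0=270°, θ1=180°, θ2=90°
all 36 alternatives checked — unique.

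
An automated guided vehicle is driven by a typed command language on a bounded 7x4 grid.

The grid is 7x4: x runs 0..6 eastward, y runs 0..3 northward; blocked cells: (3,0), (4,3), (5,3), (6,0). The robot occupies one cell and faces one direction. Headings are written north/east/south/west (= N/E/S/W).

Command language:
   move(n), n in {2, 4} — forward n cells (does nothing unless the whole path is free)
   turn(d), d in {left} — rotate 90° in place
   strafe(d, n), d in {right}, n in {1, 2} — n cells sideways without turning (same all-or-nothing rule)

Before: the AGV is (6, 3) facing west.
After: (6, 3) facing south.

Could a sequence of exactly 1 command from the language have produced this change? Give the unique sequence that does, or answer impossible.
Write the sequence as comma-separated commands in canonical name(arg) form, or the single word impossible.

turn(left)

key: (6,3) unchanged — the single command moves nothing
from: (6, 3) facing west
t=1 turn(left) ⇒ (6, 3) facing south
no other 1-command option fits: unique.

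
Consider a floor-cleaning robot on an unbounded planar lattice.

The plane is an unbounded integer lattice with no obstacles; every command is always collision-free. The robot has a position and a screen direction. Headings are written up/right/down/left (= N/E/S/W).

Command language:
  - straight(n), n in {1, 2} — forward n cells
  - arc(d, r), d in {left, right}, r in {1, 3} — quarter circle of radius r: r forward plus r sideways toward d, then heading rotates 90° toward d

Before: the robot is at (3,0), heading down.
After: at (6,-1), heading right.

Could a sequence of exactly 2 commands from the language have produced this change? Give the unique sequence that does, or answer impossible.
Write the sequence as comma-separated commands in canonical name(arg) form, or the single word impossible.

key: running straight(2) before arc(left, 1) would end elsewhere — order is forced
initial: at (3,0), heading down
1. arc(left, 1) → at (4,-1), heading right
2. straight(2) → at (6,-1), heading right
uniquely the one of 36 2-step routes that fits.

arc(left, 1), straight(2)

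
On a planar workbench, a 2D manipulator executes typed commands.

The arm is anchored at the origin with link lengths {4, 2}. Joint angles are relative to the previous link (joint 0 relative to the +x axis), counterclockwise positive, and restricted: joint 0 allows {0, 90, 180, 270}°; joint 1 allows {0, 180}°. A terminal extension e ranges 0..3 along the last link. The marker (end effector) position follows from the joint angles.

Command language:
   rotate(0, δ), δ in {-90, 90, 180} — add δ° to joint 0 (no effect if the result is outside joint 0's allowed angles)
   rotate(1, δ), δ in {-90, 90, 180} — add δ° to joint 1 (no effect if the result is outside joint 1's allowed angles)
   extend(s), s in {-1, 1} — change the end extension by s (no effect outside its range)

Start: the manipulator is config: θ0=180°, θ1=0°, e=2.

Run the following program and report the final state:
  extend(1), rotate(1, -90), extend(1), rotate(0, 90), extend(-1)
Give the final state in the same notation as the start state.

start: config: θ0=180°, θ1=0°, e=2
1. extend(1) → config: θ0=180°, θ1=0°, e=3
2. rotate(1, -90) → config: θ0=180°, θ1=0°, e=3
3. extend(1) → config: θ0=180°, θ1=0°, e=3
4. rotate(0, 90) → config: θ0=270°, θ1=0°, e=3
5. extend(-1) → config: θ0=270°, θ1=0°, e=2

config: θ0=270°, θ1=0°, e=2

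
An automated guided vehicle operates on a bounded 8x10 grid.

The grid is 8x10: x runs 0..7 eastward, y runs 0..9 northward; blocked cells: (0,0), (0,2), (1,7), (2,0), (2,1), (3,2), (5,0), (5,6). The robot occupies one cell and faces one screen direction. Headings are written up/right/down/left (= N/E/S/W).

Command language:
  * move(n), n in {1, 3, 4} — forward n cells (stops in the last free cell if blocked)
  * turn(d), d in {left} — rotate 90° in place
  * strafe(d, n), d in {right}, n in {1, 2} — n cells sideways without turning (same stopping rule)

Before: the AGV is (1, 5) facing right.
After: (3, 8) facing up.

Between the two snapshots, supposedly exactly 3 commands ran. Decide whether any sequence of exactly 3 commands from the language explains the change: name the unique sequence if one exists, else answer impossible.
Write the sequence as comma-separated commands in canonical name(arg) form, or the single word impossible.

turn(left), strafe(right, 2), move(3)

key: position moved to (3,8) AND the heading swung to N — translation plus rotation needed
t0: (1, 5) facing right
1. turn(left) → (1, 5) facing up
2. strafe(right, 2) → (3, 5) facing up
3. move(3) → (3, 8) facing up
no other 3-command option fits: unique.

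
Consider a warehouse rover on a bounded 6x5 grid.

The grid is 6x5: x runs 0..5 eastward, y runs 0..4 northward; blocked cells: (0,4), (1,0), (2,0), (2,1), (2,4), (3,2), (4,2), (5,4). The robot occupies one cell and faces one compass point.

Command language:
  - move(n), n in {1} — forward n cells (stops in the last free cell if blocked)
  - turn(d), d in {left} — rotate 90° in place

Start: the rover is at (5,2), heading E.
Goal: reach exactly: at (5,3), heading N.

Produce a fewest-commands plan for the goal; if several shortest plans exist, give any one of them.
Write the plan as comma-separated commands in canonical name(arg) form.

from: at (5,2), heading E
t=1 turn(left) ⇒ at (5,2), heading N
t=2 move(1) ⇒ at (5,3), heading N
nothing shorter than 2 reaches the goal.

turn(left), move(1)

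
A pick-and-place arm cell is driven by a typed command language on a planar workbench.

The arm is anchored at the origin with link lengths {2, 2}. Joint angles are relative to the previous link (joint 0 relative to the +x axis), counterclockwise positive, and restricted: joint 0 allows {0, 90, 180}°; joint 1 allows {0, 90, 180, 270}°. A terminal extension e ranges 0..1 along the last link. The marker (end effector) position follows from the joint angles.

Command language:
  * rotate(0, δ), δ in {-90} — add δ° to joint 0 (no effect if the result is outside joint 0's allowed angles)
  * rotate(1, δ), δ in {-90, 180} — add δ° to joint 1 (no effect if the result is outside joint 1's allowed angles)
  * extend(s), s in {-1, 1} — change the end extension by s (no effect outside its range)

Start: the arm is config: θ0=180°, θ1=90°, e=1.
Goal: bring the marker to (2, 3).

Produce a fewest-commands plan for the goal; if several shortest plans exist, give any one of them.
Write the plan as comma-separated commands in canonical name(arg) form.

from: config: θ0=180°, θ1=90°, e=1
t=1 rotate(0, -90) ⇒ config: θ0=90°, θ1=90°, e=1
t=2 rotate(0, -90) ⇒ config: θ0=0°, θ1=90°, e=1
nothing shorter than 2 reaches the goal.

rotate(0, -90), rotate(0, -90)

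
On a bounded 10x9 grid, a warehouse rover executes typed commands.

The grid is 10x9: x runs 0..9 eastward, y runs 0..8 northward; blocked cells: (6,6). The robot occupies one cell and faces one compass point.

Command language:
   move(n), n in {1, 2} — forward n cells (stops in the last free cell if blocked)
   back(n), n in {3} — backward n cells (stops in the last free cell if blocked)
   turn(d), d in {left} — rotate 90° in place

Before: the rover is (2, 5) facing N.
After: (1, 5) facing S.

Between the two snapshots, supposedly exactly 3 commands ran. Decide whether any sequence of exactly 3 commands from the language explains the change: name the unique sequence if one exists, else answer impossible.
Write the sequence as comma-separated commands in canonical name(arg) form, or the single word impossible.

turn(left), move(1), turn(left)

key: position moved to (1,5) AND the heading swung to S — translation plus rotation needed
initial: (2, 5) facing N
step 1 (turn(left)): (2, 5) facing W
step 2 (move(1)): (1, 5) facing W
step 3 (turn(left)): (1, 5) facing S
uniquely the one of 64 3-step routes that fits.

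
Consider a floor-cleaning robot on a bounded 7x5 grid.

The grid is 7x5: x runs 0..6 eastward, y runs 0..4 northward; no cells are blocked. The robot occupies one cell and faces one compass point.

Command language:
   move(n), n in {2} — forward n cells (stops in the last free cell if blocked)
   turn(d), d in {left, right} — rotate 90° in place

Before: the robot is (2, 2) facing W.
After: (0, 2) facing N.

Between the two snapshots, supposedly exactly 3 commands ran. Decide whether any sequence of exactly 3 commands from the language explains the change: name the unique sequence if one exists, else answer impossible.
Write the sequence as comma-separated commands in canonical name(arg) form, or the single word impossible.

move(2), move(2), turn(right)

key: cell and facing (now N) both changed — the 3 commands mix motion and turning
initial: (2, 2) facing W
[1] after move(2): (0, 2) facing W
[2] after move(2): (0, 2) facing W
[3] after turn(right): (0, 2) facing N
no rival 3-sequence matches.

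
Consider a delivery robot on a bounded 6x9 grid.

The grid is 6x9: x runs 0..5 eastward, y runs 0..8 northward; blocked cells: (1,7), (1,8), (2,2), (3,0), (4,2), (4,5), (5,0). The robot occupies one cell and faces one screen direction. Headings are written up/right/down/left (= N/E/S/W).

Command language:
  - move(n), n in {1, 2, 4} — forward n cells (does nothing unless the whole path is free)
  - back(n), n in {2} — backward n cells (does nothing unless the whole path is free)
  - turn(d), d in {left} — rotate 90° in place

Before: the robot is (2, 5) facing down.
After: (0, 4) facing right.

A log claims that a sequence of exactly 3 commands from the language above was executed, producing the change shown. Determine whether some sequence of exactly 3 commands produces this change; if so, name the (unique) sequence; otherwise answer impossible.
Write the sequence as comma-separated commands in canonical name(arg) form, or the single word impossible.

key: order matters: swapping move(1) and back(2) lands elsewhere
start: (2, 5) facing down
t=1 move(1) ⇒ (2, 4) facing down
t=2 turn(left) ⇒ (2, 4) facing right
t=3 back(2) ⇒ (0, 4) facing right
no other 3-command option fits: unique.

move(1), turn(left), back(2)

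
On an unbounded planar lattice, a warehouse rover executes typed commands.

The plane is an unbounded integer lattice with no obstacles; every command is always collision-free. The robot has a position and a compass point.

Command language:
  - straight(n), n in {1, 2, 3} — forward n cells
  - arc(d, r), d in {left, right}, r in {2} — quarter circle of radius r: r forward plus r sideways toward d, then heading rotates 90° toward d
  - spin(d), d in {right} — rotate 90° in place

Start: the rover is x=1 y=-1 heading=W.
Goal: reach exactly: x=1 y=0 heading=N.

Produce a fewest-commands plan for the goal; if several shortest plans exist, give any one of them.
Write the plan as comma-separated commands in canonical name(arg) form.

spin(right), straight(1)

t0: x=1 y=-1 heading=W
[1] after spin(right): x=1 y=-1 heading=N
[2] after straight(1): x=1 y=0 heading=N
minimal: 2 command(s), checked below 2.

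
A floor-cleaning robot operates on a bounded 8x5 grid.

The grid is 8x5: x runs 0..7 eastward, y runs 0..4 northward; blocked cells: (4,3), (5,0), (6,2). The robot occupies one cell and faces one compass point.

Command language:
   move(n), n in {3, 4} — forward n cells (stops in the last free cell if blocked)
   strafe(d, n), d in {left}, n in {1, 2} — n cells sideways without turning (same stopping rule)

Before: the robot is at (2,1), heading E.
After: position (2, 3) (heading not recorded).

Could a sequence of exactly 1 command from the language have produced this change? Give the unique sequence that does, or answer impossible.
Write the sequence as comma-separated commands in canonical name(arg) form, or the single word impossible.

from: at (2,1), heading E
t=1 strafe(left, 2) ⇒ at (2,3), heading E
uniquely the one of 4 1-step routes that fits.

strafe(left, 2)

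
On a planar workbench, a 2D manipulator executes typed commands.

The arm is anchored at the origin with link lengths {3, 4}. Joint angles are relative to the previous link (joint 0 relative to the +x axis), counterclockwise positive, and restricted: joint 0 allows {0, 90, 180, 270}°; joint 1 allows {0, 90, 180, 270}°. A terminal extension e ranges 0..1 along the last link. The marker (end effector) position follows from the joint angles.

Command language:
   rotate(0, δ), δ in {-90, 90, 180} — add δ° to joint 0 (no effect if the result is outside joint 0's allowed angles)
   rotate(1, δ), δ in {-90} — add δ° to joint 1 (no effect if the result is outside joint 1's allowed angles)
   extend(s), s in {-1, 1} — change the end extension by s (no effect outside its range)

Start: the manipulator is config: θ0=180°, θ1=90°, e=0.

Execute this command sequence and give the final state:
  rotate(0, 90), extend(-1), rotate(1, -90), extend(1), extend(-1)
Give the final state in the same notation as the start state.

config: θ0=270°, θ1=0°, e=0

t0: config: θ0=180°, θ1=90°, e=0
1. rotate(0, 90) → config: θ0=270°, θ1=90°, e=0
2. extend(-1) → config: θ0=270°, θ1=90°, e=0
3. rotate(1, -90) → config: θ0=270°, θ1=0°, e=0
4. extend(1) → config: θ0=270°, θ1=0°, e=1
5. extend(-1) → config: θ0=270°, θ1=0°, e=0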